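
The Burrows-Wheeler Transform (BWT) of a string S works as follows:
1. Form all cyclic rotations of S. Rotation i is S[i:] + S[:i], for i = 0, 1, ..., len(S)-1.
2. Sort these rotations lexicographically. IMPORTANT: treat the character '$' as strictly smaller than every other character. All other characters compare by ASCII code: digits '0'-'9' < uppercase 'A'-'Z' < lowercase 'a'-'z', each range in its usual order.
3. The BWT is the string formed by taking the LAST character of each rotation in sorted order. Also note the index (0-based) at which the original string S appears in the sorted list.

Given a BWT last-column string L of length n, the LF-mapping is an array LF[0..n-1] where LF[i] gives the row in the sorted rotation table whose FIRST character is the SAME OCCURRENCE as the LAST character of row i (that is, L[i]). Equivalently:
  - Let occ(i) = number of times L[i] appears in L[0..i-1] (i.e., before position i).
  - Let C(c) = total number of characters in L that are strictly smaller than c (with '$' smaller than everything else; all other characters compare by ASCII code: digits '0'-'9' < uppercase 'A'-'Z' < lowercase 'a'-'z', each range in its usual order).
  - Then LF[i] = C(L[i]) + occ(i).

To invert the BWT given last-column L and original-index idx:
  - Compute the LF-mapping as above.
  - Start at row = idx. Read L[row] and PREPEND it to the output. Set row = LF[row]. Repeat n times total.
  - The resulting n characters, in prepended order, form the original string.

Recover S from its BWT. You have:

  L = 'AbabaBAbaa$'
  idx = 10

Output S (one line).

LF mapping: 1 8 4 9 5 3 2 10 6 7 0
Walk LF starting at row 10, prepending L[row]:
  step 1: row=10, L[10]='$', prepend. Next row=LF[10]=0
  step 2: row=0, L[0]='A', prepend. Next row=LF[0]=1
  step 3: row=1, L[1]='b', prepend. Next row=LF[1]=8
  step 4: row=8, L[8]='a', prepend. Next row=LF[8]=6
  step 5: row=6, L[6]='A', prepend. Next row=LF[6]=2
  step 6: row=2, L[2]='a', prepend. Next row=LF[2]=4
  step 7: row=4, L[4]='a', prepend. Next row=LF[4]=5
  step 8: row=5, L[5]='B', prepend. Next row=LF[5]=3
  step 9: row=3, L[3]='b', prepend. Next row=LF[3]=9
  step 10: row=9, L[9]='a', prepend. Next row=LF[9]=7
  step 11: row=7, L[7]='b', prepend. Next row=LF[7]=10
Reversed output: babBaaAabA$

Answer: babBaaAabA$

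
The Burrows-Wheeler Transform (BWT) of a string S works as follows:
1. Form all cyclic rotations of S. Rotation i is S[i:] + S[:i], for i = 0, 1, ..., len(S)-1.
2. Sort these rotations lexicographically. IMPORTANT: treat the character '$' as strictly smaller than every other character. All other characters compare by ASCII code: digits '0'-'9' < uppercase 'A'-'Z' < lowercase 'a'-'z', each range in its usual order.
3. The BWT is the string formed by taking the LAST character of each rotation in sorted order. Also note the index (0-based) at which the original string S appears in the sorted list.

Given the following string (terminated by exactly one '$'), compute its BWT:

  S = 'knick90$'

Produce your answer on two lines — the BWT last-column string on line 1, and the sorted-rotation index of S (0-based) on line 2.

All 8 rotations (rotation i = S[i:]+S[:i]):
  rot[0] = knick90$
  rot[1] = nick90$k
  rot[2] = ick90$kn
  rot[3] = ck90$kni
  rot[4] = k90$knic
  rot[5] = 90$knick
  rot[6] = 0$knick9
  rot[7] = $knick90
Sorted (with $ < everything):
  sorted[0] = $knick90  (last char: '0')
  sorted[1] = 0$knick9  (last char: '9')
  sorted[2] = 90$knick  (last char: 'k')
  sorted[3] = ck90$kni  (last char: 'i')
  sorted[4] = ick90$kn  (last char: 'n')
  sorted[5] = k90$knic  (last char: 'c')
  sorted[6] = knick90$  (last char: '$')
  sorted[7] = nick90$k  (last char: 'k')
Last column: 09kinc$k
Original string S is at sorted index 6

Answer: 09kinc$k
6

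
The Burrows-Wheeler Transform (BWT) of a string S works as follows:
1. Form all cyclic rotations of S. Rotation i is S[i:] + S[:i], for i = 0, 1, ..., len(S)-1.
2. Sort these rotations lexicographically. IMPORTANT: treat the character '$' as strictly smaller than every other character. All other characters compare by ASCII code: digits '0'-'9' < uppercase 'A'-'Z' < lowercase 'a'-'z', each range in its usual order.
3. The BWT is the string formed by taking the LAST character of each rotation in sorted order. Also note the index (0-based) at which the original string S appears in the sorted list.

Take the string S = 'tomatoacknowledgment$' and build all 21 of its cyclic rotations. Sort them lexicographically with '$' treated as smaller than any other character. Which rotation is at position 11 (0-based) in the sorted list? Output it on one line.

All 21 rotations (rotation i = S[i:]+S[:i]):
  rot[0] = tomatoacknowledgment$
  rot[1] = omatoacknowledgment$t
  rot[2] = matoacknowledgment$to
  rot[3] = atoacknowledgment$tom
  rot[4] = toacknowledgment$toma
  rot[5] = oacknowledgment$tomat
  rot[6] = acknowledgment$tomato
  rot[7] = cknowledgment$tomatoa
  rot[8] = knowledgment$tomatoac
  rot[9] = nowledgment$tomatoack
  rot[10] = owledgment$tomatoackn
  rot[11] = wledgment$tomatoackno
  rot[12] = ledgment$tomatoacknow
  rot[13] = edgment$tomatoacknowl
  rot[14] = dgment$tomatoacknowle
  rot[15] = gment$tomatoacknowled
  rot[16] = ment$tomatoacknowledg
  rot[17] = ent$tomatoacknowledgm
  rot[18] = nt$tomatoacknowledgme
  rot[19] = t$tomatoacknowledgmen
  rot[20] = $tomatoacknowledgment
Sorted (with $ < everything):
  sorted[0] = $tomatoacknowledgment
  sorted[1] = acknowledgment$tomato
  sorted[2] = atoacknowledgment$tom
  sorted[3] = cknowledgment$tomatoa
  sorted[4] = dgment$tomatoacknowle
  sorted[5] = edgment$tomatoacknowl
  sorted[6] = ent$tomatoacknowledgm
  sorted[7] = gment$tomatoacknowled
  sorted[8] = knowledgment$tomatoac
  sorted[9] = ledgment$tomatoacknow
  sorted[10] = matoacknowledgment$to
  sorted[11] = ment$tomatoacknowledg
  sorted[12] = nowledgment$tomatoack
  sorted[13] = nt$tomatoacknowledgme
  sorted[14] = oacknowledgment$tomat
  sorted[15] = omatoacknowledgment$t
  sorted[16] = owledgment$tomatoackn
  sorted[17] = t$tomatoacknowledgmen
  sorted[18] = toacknowledgment$toma
  sorted[19] = tomatoacknowledgment$
  sorted[20] = wledgment$tomatoackno
sorted[11] = ment$tomatoacknowledg

Answer: ment$tomatoacknowledg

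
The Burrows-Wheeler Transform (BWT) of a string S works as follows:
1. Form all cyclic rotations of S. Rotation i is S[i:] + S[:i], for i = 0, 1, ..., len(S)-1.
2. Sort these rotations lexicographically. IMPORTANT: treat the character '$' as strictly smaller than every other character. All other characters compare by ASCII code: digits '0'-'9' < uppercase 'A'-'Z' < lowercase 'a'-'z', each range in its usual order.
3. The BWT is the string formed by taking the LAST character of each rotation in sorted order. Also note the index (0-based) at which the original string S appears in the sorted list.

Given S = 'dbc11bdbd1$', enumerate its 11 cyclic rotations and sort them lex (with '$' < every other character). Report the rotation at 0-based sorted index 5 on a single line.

Answer: bd1$dbc11bd

Derivation:
All 11 rotations (rotation i = S[i:]+S[:i]):
  rot[0] = dbc11bdbd1$
  rot[1] = bc11bdbd1$d
  rot[2] = c11bdbd1$db
  rot[3] = 11bdbd1$dbc
  rot[4] = 1bdbd1$dbc1
  rot[5] = bdbd1$dbc11
  rot[6] = dbd1$dbc11b
  rot[7] = bd1$dbc11bd
  rot[8] = d1$dbc11bdb
  rot[9] = 1$dbc11bdbd
  rot[10] = $dbc11bdbd1
Sorted (with $ < everything):
  sorted[0] = $dbc11bdbd1
  sorted[1] = 1$dbc11bdbd
  sorted[2] = 11bdbd1$dbc
  sorted[3] = 1bdbd1$dbc1
  sorted[4] = bc11bdbd1$d
  sorted[5] = bd1$dbc11bd
  sorted[6] = bdbd1$dbc11
  sorted[7] = c11bdbd1$db
  sorted[8] = d1$dbc11bdb
  sorted[9] = dbc11bdbd1$
  sorted[10] = dbd1$dbc11b
sorted[5] = bd1$dbc11bd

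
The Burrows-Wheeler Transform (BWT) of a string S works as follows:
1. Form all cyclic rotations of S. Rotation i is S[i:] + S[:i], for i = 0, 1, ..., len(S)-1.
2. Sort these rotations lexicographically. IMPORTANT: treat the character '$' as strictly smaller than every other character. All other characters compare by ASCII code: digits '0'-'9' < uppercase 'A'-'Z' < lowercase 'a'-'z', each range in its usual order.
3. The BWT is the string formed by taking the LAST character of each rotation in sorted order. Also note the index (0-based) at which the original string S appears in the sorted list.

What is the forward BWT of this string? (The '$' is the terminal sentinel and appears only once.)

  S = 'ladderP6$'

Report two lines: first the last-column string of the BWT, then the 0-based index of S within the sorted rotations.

Answer: 6Prladd$e
7

Derivation:
All 9 rotations (rotation i = S[i:]+S[:i]):
  rot[0] = ladderP6$
  rot[1] = adderP6$l
  rot[2] = dderP6$la
  rot[3] = derP6$lad
  rot[4] = erP6$ladd
  rot[5] = rP6$ladde
  rot[6] = P6$ladder
  rot[7] = 6$ladderP
  rot[8] = $ladderP6
Sorted (with $ < everything):
  sorted[0] = $ladderP6  (last char: '6')
  sorted[1] = 6$ladderP  (last char: 'P')
  sorted[2] = P6$ladder  (last char: 'r')
  sorted[3] = adderP6$l  (last char: 'l')
  sorted[4] = dderP6$la  (last char: 'a')
  sorted[5] = derP6$lad  (last char: 'd')
  sorted[6] = erP6$ladd  (last char: 'd')
  sorted[7] = ladderP6$  (last char: '$')
  sorted[8] = rP6$ladde  (last char: 'e')
Last column: 6Prladd$e
Original string S is at sorted index 7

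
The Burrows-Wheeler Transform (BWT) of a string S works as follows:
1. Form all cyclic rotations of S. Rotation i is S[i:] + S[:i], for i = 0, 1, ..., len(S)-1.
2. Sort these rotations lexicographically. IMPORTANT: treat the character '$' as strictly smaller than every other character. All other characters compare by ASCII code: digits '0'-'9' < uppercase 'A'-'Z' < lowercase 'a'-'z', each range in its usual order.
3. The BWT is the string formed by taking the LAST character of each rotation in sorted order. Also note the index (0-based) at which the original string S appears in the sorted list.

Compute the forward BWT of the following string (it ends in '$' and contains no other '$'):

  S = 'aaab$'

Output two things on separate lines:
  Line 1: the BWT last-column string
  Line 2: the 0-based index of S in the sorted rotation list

Answer: b$aaa
1

Derivation:
All 5 rotations (rotation i = S[i:]+S[:i]):
  rot[0] = aaab$
  rot[1] = aab$a
  rot[2] = ab$aa
  rot[3] = b$aaa
  rot[4] = $aaab
Sorted (with $ < everything):
  sorted[0] = $aaab  (last char: 'b')
  sorted[1] = aaab$  (last char: '$')
  sorted[2] = aab$a  (last char: 'a')
  sorted[3] = ab$aa  (last char: 'a')
  sorted[4] = b$aaa  (last char: 'a')
Last column: b$aaa
Original string S is at sorted index 1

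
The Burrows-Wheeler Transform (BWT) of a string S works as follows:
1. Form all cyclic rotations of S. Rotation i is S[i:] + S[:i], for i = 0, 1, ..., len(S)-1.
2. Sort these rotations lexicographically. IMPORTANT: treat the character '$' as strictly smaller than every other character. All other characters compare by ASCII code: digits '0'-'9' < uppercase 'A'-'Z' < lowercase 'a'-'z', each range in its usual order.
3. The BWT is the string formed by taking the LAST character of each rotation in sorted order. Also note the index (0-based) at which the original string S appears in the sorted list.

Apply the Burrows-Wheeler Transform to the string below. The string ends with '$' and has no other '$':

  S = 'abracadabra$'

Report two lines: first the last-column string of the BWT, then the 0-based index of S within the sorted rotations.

All 12 rotations (rotation i = S[i:]+S[:i]):
  rot[0] = abracadabra$
  rot[1] = bracadabra$a
  rot[2] = racadabra$ab
  rot[3] = acadabra$abr
  rot[4] = cadabra$abra
  rot[5] = adabra$abrac
  rot[6] = dabra$abraca
  rot[7] = abra$abracad
  rot[8] = bra$abracada
  rot[9] = ra$abracadab
  rot[10] = a$abracadabr
  rot[11] = $abracadabra
Sorted (with $ < everything):
  sorted[0] = $abracadabra  (last char: 'a')
  sorted[1] = a$abracadabr  (last char: 'r')
  sorted[2] = abra$abracad  (last char: 'd')
  sorted[3] = abracadabra$  (last char: '$')
  sorted[4] = acadabra$abr  (last char: 'r')
  sorted[5] = adabra$abrac  (last char: 'c')
  sorted[6] = bra$abracada  (last char: 'a')
  sorted[7] = bracadabra$a  (last char: 'a')
  sorted[8] = cadabra$abra  (last char: 'a')
  sorted[9] = dabra$abraca  (last char: 'a')
  sorted[10] = ra$abracadab  (last char: 'b')
  sorted[11] = racadabra$ab  (last char: 'b')
Last column: ard$rcaaaabb
Original string S is at sorted index 3

Answer: ard$rcaaaabb
3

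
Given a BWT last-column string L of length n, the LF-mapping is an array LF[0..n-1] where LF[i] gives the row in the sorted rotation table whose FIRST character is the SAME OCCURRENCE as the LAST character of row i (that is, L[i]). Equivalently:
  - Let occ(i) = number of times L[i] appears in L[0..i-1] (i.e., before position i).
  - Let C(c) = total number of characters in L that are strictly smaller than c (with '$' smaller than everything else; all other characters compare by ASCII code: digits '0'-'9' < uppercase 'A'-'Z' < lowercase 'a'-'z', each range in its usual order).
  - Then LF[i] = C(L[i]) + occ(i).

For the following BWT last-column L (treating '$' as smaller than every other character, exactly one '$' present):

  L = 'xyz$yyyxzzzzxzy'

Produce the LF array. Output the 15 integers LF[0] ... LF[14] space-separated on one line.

Char counts: '$':1, 'x':3, 'y':5, 'z':6
C (first-col start): C('$')=0, C('x')=1, C('y')=4, C('z')=9
L[0]='x': occ=0, LF[0]=C('x')+0=1+0=1
L[1]='y': occ=0, LF[1]=C('y')+0=4+0=4
L[2]='z': occ=0, LF[2]=C('z')+0=9+0=9
L[3]='$': occ=0, LF[3]=C('$')+0=0+0=0
L[4]='y': occ=1, LF[4]=C('y')+1=4+1=5
L[5]='y': occ=2, LF[5]=C('y')+2=4+2=6
L[6]='y': occ=3, LF[6]=C('y')+3=4+3=7
L[7]='x': occ=1, LF[7]=C('x')+1=1+1=2
L[8]='z': occ=1, LF[8]=C('z')+1=9+1=10
L[9]='z': occ=2, LF[9]=C('z')+2=9+2=11
L[10]='z': occ=3, LF[10]=C('z')+3=9+3=12
L[11]='z': occ=4, LF[11]=C('z')+4=9+4=13
L[12]='x': occ=2, LF[12]=C('x')+2=1+2=3
L[13]='z': occ=5, LF[13]=C('z')+5=9+5=14
L[14]='y': occ=4, LF[14]=C('y')+4=4+4=8

Answer: 1 4 9 0 5 6 7 2 10 11 12 13 3 14 8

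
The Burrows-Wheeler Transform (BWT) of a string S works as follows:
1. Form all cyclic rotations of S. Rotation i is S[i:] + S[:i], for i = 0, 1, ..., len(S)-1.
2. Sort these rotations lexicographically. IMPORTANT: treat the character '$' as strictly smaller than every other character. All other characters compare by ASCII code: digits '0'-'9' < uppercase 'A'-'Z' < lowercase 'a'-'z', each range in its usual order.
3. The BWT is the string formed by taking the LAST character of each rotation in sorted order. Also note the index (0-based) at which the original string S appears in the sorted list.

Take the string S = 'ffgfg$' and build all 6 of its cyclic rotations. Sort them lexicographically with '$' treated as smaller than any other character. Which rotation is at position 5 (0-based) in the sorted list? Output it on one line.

All 6 rotations (rotation i = S[i:]+S[:i]):
  rot[0] = ffgfg$
  rot[1] = fgfg$f
  rot[2] = gfg$ff
  rot[3] = fg$ffg
  rot[4] = g$ffgf
  rot[5] = $ffgfg
Sorted (with $ < everything):
  sorted[0] = $ffgfg
  sorted[1] = ffgfg$
  sorted[2] = fg$ffg
  sorted[3] = fgfg$f
  sorted[4] = g$ffgf
  sorted[5] = gfg$ff
sorted[5] = gfg$ff

Answer: gfg$ff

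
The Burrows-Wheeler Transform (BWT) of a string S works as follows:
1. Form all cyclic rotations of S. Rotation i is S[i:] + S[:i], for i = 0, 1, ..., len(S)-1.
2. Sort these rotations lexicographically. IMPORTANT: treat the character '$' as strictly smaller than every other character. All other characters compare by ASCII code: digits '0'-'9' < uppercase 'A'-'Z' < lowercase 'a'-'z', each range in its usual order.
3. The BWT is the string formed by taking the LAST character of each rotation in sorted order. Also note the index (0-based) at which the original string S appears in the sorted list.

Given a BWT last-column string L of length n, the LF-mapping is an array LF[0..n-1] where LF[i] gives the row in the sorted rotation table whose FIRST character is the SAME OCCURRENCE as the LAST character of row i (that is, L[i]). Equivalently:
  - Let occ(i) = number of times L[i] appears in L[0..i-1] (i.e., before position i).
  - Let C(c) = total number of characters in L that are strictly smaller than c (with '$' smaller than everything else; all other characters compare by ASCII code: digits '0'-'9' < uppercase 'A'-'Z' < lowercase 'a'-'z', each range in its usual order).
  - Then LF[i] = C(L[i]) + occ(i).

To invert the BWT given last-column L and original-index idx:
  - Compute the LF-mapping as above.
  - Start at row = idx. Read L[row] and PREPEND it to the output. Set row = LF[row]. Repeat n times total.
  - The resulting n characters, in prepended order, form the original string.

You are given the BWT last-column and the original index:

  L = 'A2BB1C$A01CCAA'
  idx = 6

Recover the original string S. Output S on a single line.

Answer: AACB1B120ACCA$

Derivation:
LF mapping: 5 4 9 10 2 11 0 6 1 3 12 13 7 8
Walk LF starting at row 6, prepending L[row]:
  step 1: row=6, L[6]='$', prepend. Next row=LF[6]=0
  step 2: row=0, L[0]='A', prepend. Next row=LF[0]=5
  step 3: row=5, L[5]='C', prepend. Next row=LF[5]=11
  step 4: row=11, L[11]='C', prepend. Next row=LF[11]=13
  step 5: row=13, L[13]='A', prepend. Next row=LF[13]=8
  step 6: row=8, L[8]='0', prepend. Next row=LF[8]=1
  step 7: row=1, L[1]='2', prepend. Next row=LF[1]=4
  step 8: row=4, L[4]='1', prepend. Next row=LF[4]=2
  step 9: row=2, L[2]='B', prepend. Next row=LF[2]=9
  step 10: row=9, L[9]='1', prepend. Next row=LF[9]=3
  step 11: row=3, L[3]='B', prepend. Next row=LF[3]=10
  step 12: row=10, L[10]='C', prepend. Next row=LF[10]=12
  step 13: row=12, L[12]='A', prepend. Next row=LF[12]=7
  step 14: row=7, L[7]='A', prepend. Next row=LF[7]=6
Reversed output: AACB1B120ACCA$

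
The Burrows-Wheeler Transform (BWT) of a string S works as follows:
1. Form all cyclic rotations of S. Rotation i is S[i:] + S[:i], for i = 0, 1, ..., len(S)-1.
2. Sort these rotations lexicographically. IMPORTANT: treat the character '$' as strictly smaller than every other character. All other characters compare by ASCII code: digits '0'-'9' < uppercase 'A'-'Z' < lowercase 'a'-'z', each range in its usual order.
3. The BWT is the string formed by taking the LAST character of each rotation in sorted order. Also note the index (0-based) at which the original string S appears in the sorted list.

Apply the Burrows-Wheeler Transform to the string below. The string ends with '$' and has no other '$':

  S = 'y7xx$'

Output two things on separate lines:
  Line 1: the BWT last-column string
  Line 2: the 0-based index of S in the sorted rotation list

Answer: xyx7$
4

Derivation:
All 5 rotations (rotation i = S[i:]+S[:i]):
  rot[0] = y7xx$
  rot[1] = 7xx$y
  rot[2] = xx$y7
  rot[3] = x$y7x
  rot[4] = $y7xx
Sorted (with $ < everything):
  sorted[0] = $y7xx  (last char: 'x')
  sorted[1] = 7xx$y  (last char: 'y')
  sorted[2] = x$y7x  (last char: 'x')
  sorted[3] = xx$y7  (last char: '7')
  sorted[4] = y7xx$  (last char: '$')
Last column: xyx7$
Original string S is at sorted index 4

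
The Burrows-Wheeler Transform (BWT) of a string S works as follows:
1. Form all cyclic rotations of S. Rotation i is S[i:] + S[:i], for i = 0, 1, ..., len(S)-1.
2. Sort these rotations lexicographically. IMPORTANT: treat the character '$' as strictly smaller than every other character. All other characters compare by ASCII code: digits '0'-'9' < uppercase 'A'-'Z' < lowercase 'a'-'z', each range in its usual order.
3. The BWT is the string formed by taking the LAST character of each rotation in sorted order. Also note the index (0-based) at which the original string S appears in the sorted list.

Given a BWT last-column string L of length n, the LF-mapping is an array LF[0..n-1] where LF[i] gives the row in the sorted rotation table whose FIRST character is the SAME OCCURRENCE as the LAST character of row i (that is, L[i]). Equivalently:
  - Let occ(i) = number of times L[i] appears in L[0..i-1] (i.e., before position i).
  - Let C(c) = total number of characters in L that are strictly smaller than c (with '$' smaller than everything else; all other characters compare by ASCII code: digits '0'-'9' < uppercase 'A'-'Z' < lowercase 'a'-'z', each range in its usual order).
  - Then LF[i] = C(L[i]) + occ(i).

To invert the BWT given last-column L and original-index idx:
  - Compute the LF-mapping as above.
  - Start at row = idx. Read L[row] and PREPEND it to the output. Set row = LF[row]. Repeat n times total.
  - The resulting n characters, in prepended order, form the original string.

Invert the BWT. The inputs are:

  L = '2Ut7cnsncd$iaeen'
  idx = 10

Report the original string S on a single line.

LF mapping: 1 3 15 2 5 11 14 12 6 7 0 10 4 8 9 13
Walk LF starting at row 10, prepending L[row]:
  step 1: row=10, L[10]='$', prepend. Next row=LF[10]=0
  step 2: row=0, L[0]='2', prepend. Next row=LF[0]=1
  step 3: row=1, L[1]='U', prepend. Next row=LF[1]=3
  step 4: row=3, L[3]='7', prepend. Next row=LF[3]=2
  step 5: row=2, L[2]='t', prepend. Next row=LF[2]=15
  step 6: row=15, L[15]='n', prepend. Next row=LF[15]=13
  step 7: row=13, L[13]='e', prepend. Next row=LF[13]=8
  step 8: row=8, L[8]='c', prepend. Next row=LF[8]=6
  step 9: row=6, L[6]='s', prepend. Next row=LF[6]=14
  step 10: row=14, L[14]='e', prepend. Next row=LF[14]=9
  step 11: row=9, L[9]='d', prepend. Next row=LF[9]=7
  step 12: row=7, L[7]='n', prepend. Next row=LF[7]=12
  step 13: row=12, L[12]='a', prepend. Next row=LF[12]=4
  step 14: row=4, L[4]='c', prepend. Next row=LF[4]=5
  step 15: row=5, L[5]='n', prepend. Next row=LF[5]=11
  step 16: row=11, L[11]='i', prepend. Next row=LF[11]=10
Reversed output: incandescent7U2$

Answer: incandescent7U2$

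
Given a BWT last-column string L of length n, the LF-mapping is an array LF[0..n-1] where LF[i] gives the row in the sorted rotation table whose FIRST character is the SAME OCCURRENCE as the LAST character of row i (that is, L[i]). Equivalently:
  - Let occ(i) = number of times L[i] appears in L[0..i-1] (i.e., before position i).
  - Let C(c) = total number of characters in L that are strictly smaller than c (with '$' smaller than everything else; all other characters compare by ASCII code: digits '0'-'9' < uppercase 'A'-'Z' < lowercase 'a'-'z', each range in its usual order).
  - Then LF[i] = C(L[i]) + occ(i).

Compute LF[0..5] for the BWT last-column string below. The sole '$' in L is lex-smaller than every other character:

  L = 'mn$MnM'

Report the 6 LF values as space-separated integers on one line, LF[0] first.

Answer: 3 4 0 1 5 2

Derivation:
Char counts: '$':1, 'M':2, 'm':1, 'n':2
C (first-col start): C('$')=0, C('M')=1, C('m')=3, C('n')=4
L[0]='m': occ=0, LF[0]=C('m')+0=3+0=3
L[1]='n': occ=0, LF[1]=C('n')+0=4+0=4
L[2]='$': occ=0, LF[2]=C('$')+0=0+0=0
L[3]='M': occ=0, LF[3]=C('M')+0=1+0=1
L[4]='n': occ=1, LF[4]=C('n')+1=4+1=5
L[5]='M': occ=1, LF[5]=C('M')+1=1+1=2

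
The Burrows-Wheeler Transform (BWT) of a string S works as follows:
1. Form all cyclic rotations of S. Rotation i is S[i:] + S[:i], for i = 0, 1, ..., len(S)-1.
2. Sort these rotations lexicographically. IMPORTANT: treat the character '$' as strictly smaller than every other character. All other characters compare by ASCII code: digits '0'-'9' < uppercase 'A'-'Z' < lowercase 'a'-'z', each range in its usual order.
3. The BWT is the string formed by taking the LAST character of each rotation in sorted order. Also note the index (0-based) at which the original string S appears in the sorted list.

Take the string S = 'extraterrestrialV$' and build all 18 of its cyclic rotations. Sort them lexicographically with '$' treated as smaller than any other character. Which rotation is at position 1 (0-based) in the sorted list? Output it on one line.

Answer: V$extraterrestrial

Derivation:
All 18 rotations (rotation i = S[i:]+S[:i]):
  rot[0] = extraterrestrialV$
  rot[1] = xtraterrestrialV$e
  rot[2] = traterrestrialV$ex
  rot[3] = raterrestrialV$ext
  rot[4] = aterrestrialV$extr
  rot[5] = terrestrialV$extra
  rot[6] = errestrialV$extrat
  rot[7] = rrestrialV$extrate
  rot[8] = restrialV$extrater
  rot[9] = estrialV$extraterr
  rot[10] = strialV$extraterre
  rot[11] = trialV$extraterres
  rot[12] = rialV$extraterrest
  rot[13] = ialV$extraterrestr
  rot[14] = alV$extraterrestri
  rot[15] = lV$extraterrestria
  rot[16] = V$extraterrestrial
  rot[17] = $extraterrestrialV
Sorted (with $ < everything):
  sorted[0] = $extraterrestrialV
  sorted[1] = V$extraterrestrial
  sorted[2] = alV$extraterrestri
  sorted[3] = aterrestrialV$extr
  sorted[4] = errestrialV$extrat
  sorted[5] = estrialV$extraterr
  sorted[6] = extraterrestrialV$
  sorted[7] = ialV$extraterrestr
  sorted[8] = lV$extraterrestria
  sorted[9] = raterrestrialV$ext
  sorted[10] = restrialV$extrater
  sorted[11] = rialV$extraterrest
  sorted[12] = rrestrialV$extrate
  sorted[13] = strialV$extraterre
  sorted[14] = terrestrialV$extra
  sorted[15] = traterrestrialV$ex
  sorted[16] = trialV$extraterres
  sorted[17] = xtraterrestrialV$e
sorted[1] = V$extraterrestrial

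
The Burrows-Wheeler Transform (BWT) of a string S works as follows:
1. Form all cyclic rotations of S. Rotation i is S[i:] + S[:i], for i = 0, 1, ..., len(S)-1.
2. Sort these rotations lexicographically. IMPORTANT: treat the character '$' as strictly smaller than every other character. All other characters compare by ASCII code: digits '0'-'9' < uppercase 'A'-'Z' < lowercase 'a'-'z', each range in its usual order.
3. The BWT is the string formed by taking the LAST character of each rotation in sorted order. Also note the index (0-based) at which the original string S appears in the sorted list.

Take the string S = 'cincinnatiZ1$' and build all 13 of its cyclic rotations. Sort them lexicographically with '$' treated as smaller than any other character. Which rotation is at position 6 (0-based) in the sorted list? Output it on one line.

Answer: iZ1$cincinnat

Derivation:
All 13 rotations (rotation i = S[i:]+S[:i]):
  rot[0] = cincinnatiZ1$
  rot[1] = incinnatiZ1$c
  rot[2] = ncinnatiZ1$ci
  rot[3] = cinnatiZ1$cin
  rot[4] = innatiZ1$cinc
  rot[5] = nnatiZ1$cinci
  rot[6] = natiZ1$cincin
  rot[7] = atiZ1$cincinn
  rot[8] = tiZ1$cincinna
  rot[9] = iZ1$cincinnat
  rot[10] = Z1$cincinnati
  rot[11] = 1$cincinnatiZ
  rot[12] = $cincinnatiZ1
Sorted (with $ < everything):
  sorted[0] = $cincinnatiZ1
  sorted[1] = 1$cincinnatiZ
  sorted[2] = Z1$cincinnati
  sorted[3] = atiZ1$cincinn
  sorted[4] = cincinnatiZ1$
  sorted[5] = cinnatiZ1$cin
  sorted[6] = iZ1$cincinnat
  sorted[7] = incinnatiZ1$c
  sorted[8] = innatiZ1$cinc
  sorted[9] = natiZ1$cincin
  sorted[10] = ncinnatiZ1$ci
  sorted[11] = nnatiZ1$cinci
  sorted[12] = tiZ1$cincinna
sorted[6] = iZ1$cincinnat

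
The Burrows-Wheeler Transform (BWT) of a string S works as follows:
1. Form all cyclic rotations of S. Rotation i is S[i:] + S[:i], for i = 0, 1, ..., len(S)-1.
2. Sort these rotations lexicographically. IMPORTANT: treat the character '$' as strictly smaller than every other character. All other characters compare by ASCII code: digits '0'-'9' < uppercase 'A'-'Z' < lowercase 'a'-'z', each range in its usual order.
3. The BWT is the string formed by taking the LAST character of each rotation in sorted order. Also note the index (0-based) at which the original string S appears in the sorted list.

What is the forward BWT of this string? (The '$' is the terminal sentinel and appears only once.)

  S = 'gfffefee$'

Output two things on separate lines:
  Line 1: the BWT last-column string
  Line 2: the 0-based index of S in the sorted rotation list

Answer: eeffeffg$
8

Derivation:
All 9 rotations (rotation i = S[i:]+S[:i]):
  rot[0] = gfffefee$
  rot[1] = fffefee$g
  rot[2] = ffefee$gf
  rot[3] = fefee$gff
  rot[4] = efee$gfff
  rot[5] = fee$gfffe
  rot[6] = ee$gfffef
  rot[7] = e$gfffefe
  rot[8] = $gfffefee
Sorted (with $ < everything):
  sorted[0] = $gfffefee  (last char: 'e')
  sorted[1] = e$gfffefe  (last char: 'e')
  sorted[2] = ee$gfffef  (last char: 'f')
  sorted[3] = efee$gfff  (last char: 'f')
  sorted[4] = fee$gfffe  (last char: 'e')
  sorted[5] = fefee$gff  (last char: 'f')
  sorted[6] = ffefee$gf  (last char: 'f')
  sorted[7] = fffefee$g  (last char: 'g')
  sorted[8] = gfffefee$  (last char: '$')
Last column: eeffeffg$
Original string S is at sorted index 8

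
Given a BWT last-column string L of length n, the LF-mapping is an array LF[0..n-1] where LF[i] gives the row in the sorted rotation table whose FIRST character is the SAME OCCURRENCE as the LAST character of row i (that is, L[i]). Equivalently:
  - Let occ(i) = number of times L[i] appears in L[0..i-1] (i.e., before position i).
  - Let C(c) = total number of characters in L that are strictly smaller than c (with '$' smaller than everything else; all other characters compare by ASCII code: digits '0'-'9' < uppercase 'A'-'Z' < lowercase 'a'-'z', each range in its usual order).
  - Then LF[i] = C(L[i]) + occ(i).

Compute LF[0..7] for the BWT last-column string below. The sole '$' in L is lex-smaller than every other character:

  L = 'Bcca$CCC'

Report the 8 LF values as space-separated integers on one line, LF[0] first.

Answer: 1 6 7 5 0 2 3 4

Derivation:
Char counts: '$':1, 'B':1, 'C':3, 'a':1, 'c':2
C (first-col start): C('$')=0, C('B')=1, C('C')=2, C('a')=5, C('c')=6
L[0]='B': occ=0, LF[0]=C('B')+0=1+0=1
L[1]='c': occ=0, LF[1]=C('c')+0=6+0=6
L[2]='c': occ=1, LF[2]=C('c')+1=6+1=7
L[3]='a': occ=0, LF[3]=C('a')+0=5+0=5
L[4]='$': occ=0, LF[4]=C('$')+0=0+0=0
L[5]='C': occ=0, LF[5]=C('C')+0=2+0=2
L[6]='C': occ=1, LF[6]=C('C')+1=2+1=3
L[7]='C': occ=2, LF[7]=C('C')+2=2+2=4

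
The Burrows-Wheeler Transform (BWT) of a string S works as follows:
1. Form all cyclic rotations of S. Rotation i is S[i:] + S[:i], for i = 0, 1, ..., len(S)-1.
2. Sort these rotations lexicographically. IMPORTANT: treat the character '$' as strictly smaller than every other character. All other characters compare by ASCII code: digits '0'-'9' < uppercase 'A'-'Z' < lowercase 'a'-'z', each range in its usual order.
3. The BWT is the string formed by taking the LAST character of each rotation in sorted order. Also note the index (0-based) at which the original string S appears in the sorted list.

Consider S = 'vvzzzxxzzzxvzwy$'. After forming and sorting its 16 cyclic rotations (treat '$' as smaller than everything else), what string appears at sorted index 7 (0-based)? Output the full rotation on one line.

All 16 rotations (rotation i = S[i:]+S[:i]):
  rot[0] = vvzzzxxzzzxvzwy$
  rot[1] = vzzzxxzzzxvzwy$v
  rot[2] = zzzxxzzzxvzwy$vv
  rot[3] = zzxxzzzxvzwy$vvz
  rot[4] = zxxzzzxvzwy$vvzz
  rot[5] = xxzzzxvzwy$vvzzz
  rot[6] = xzzzxvzwy$vvzzzx
  rot[7] = zzzxvzwy$vvzzzxx
  rot[8] = zzxvzwy$vvzzzxxz
  rot[9] = zxvzwy$vvzzzxxzz
  rot[10] = xvzwy$vvzzzxxzzz
  rot[11] = vzwy$vvzzzxxzzzx
  rot[12] = zwy$vvzzzxxzzzxv
  rot[13] = wy$vvzzzxxzzzxvz
  rot[14] = y$vvzzzxxzzzxvzw
  rot[15] = $vvzzzxxzzzxvzwy
Sorted (with $ < everything):
  sorted[0] = $vvzzzxxzzzxvzwy
  sorted[1] = vvzzzxxzzzxvzwy$
  sorted[2] = vzwy$vvzzzxxzzzx
  sorted[3] = vzzzxxzzzxvzwy$v
  sorted[4] = wy$vvzzzxxzzzxvz
  sorted[5] = xvzwy$vvzzzxxzzz
  sorted[6] = xxzzzxvzwy$vvzzz
  sorted[7] = xzzzxvzwy$vvzzzx
  sorted[8] = y$vvzzzxxzzzxvzw
  sorted[9] = zwy$vvzzzxxzzzxv
  sorted[10] = zxvzwy$vvzzzxxzz
  sorted[11] = zxxzzzxvzwy$vvzz
  sorted[12] = zzxvzwy$vvzzzxxz
  sorted[13] = zzxxzzzxvzwy$vvz
  sorted[14] = zzzxvzwy$vvzzzxx
  sorted[15] = zzzxxzzzxvzwy$vv
sorted[7] = xzzzxvzwy$vvzzzx

Answer: xzzzxvzwy$vvzzzx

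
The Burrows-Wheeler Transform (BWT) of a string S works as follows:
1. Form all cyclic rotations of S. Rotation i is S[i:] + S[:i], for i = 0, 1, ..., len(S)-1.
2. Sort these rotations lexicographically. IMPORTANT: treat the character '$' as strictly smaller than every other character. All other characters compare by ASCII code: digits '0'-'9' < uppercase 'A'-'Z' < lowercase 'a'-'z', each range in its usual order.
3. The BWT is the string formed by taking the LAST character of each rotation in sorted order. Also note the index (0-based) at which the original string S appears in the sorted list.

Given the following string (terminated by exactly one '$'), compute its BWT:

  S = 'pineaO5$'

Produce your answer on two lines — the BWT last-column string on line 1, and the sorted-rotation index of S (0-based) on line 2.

All 8 rotations (rotation i = S[i:]+S[:i]):
  rot[0] = pineaO5$
  rot[1] = ineaO5$p
  rot[2] = neaO5$pi
  rot[3] = eaO5$pin
  rot[4] = aO5$pine
  rot[5] = O5$pinea
  rot[6] = 5$pineaO
  rot[7] = $pineaO5
Sorted (with $ < everything):
  sorted[0] = $pineaO5  (last char: '5')
  sorted[1] = 5$pineaO  (last char: 'O')
  sorted[2] = O5$pinea  (last char: 'a')
  sorted[3] = aO5$pine  (last char: 'e')
  sorted[4] = eaO5$pin  (last char: 'n')
  sorted[5] = ineaO5$p  (last char: 'p')
  sorted[6] = neaO5$pi  (last char: 'i')
  sorted[7] = pineaO5$  (last char: '$')
Last column: 5Oaenpi$
Original string S is at sorted index 7

Answer: 5Oaenpi$
7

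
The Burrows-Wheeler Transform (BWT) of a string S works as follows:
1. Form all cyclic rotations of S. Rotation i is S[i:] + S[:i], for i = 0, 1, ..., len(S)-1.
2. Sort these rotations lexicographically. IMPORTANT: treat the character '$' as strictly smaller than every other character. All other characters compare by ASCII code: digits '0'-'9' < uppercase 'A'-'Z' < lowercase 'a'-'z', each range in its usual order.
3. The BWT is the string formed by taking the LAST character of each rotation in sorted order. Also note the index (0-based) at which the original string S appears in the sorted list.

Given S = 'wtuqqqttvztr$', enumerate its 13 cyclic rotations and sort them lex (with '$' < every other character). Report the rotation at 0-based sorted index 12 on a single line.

Answer: ztr$wtuqqqttv

Derivation:
All 13 rotations (rotation i = S[i:]+S[:i]):
  rot[0] = wtuqqqttvztr$
  rot[1] = tuqqqttvztr$w
  rot[2] = uqqqttvztr$wt
  rot[3] = qqqttvztr$wtu
  rot[4] = qqttvztr$wtuq
  rot[5] = qttvztr$wtuqq
  rot[6] = ttvztr$wtuqqq
  rot[7] = tvztr$wtuqqqt
  rot[8] = vztr$wtuqqqtt
  rot[9] = ztr$wtuqqqttv
  rot[10] = tr$wtuqqqttvz
  rot[11] = r$wtuqqqttvzt
  rot[12] = $wtuqqqttvztr
Sorted (with $ < everything):
  sorted[0] = $wtuqqqttvztr
  sorted[1] = qqqttvztr$wtu
  sorted[2] = qqttvztr$wtuq
  sorted[3] = qttvztr$wtuqq
  sorted[4] = r$wtuqqqttvzt
  sorted[5] = tr$wtuqqqttvz
  sorted[6] = ttvztr$wtuqqq
  sorted[7] = tuqqqttvztr$w
  sorted[8] = tvztr$wtuqqqt
  sorted[9] = uqqqttvztr$wt
  sorted[10] = vztr$wtuqqqtt
  sorted[11] = wtuqqqttvztr$
  sorted[12] = ztr$wtuqqqttv
sorted[12] = ztr$wtuqqqttv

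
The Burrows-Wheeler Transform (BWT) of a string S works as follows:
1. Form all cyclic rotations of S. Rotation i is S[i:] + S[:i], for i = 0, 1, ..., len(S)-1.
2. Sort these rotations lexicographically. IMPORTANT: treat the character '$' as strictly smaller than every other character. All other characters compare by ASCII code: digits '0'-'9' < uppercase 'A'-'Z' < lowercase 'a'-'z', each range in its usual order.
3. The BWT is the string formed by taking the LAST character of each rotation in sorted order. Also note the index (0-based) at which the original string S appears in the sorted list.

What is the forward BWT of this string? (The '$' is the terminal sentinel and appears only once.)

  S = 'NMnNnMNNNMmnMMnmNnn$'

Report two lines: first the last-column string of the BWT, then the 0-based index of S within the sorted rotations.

All 20 rotations (rotation i = S[i:]+S[:i]):
  rot[0] = NMnNnMNNNMmnMMnmNnn$
  rot[1] = MnNnMNNNMmnMMnmNnn$N
  rot[2] = nNnMNNNMmnMMnmNnn$NM
  rot[3] = NnMNNNMmnMMnmNnn$NMn
  rot[4] = nMNNNMmnMMnmNnn$NMnN
  rot[5] = MNNNMmnMMnmNnn$NMnNn
  rot[6] = NNNMmnMMnmNnn$NMnNnM
  rot[7] = NNMmnMMnmNnn$NMnNnMN
  rot[8] = NMmnMMnmNnn$NMnNnMNN
  rot[9] = MmnMMnmNnn$NMnNnMNNN
  rot[10] = mnMMnmNnn$NMnNnMNNNM
  rot[11] = nMMnmNnn$NMnNnMNNNMm
  rot[12] = MMnmNnn$NMnNnMNNNMmn
  rot[13] = MnmNnn$NMnNnMNNNMmnM
  rot[14] = nmNnn$NMnNnMNNNMmnMM
  rot[15] = mNnn$NMnNnMNNNMmnMMn
  rot[16] = Nnn$NMnNnMNNNMmnMMnm
  rot[17] = nn$NMnNnMNNNMmnMMnmN
  rot[18] = n$NMnNnMNNNMmnMMnmNn
  rot[19] = $NMnNnMNNNMmnMMnmNnn
Sorted (with $ < everything):
  sorted[0] = $NMnNnMNNNMmnMMnmNnn  (last char: 'n')
  sorted[1] = MMnmNnn$NMnNnMNNNMmn  (last char: 'n')
  sorted[2] = MNNNMmnMMnmNnn$NMnNn  (last char: 'n')
  sorted[3] = MmnMMnmNnn$NMnNnMNNN  (last char: 'N')
  sorted[4] = MnNnMNNNMmnMMnmNnn$N  (last char: 'N')
  sorted[5] = MnmNnn$NMnNnMNNNMmnM  (last char: 'M')
  sorted[6] = NMmnMMnmNnn$NMnNnMNN  (last char: 'N')
  sorted[7] = NMnNnMNNNMmnMMnmNnn$  (last char: '$')
  sorted[8] = NNMmnMMnmNnn$NMnNnMN  (last char: 'N')
  sorted[9] = NNNMmnMMnmNnn$NMnNnM  (last char: 'M')
  sorted[10] = NnMNNNMmnMMnmNnn$NMn  (last char: 'n')
  sorted[11] = Nnn$NMnNnMNNNMmnMMnm  (last char: 'm')
  sorted[12] = mNnn$NMnNnMNNNMmnMMn  (last char: 'n')
  sorted[13] = mnMMnmNnn$NMnNnMNNNM  (last char: 'M')
  sorted[14] = n$NMnNnMNNNMmnMMnmNn  (last char: 'n')
  sorted[15] = nMMnmNnn$NMnNnMNNNMm  (last char: 'm')
  sorted[16] = nMNNNMmnMMnmNnn$NMnN  (last char: 'N')
  sorted[17] = nNnMNNNMmnMMnmNnn$NM  (last char: 'M')
  sorted[18] = nmNnn$NMnNnMNNNMmnMM  (last char: 'M')
  sorted[19] = nn$NMnNnMNNNMmnMMnmN  (last char: 'N')
Last column: nnnNNMN$NMnmnMnmNMMN
Original string S is at sorted index 7

Answer: nnnNNMN$NMnmnMnmNMMN
7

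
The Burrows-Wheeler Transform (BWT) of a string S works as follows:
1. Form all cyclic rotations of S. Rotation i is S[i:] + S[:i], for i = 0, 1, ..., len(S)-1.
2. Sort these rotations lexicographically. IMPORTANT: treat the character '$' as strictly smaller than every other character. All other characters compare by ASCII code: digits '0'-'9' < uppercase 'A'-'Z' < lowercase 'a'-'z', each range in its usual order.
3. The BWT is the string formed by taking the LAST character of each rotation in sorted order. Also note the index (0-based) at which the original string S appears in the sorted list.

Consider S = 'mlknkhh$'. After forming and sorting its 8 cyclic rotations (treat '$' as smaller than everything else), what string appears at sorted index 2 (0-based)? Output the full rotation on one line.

Answer: hh$mlknk

Derivation:
All 8 rotations (rotation i = S[i:]+S[:i]):
  rot[0] = mlknkhh$
  rot[1] = lknkhh$m
  rot[2] = knkhh$ml
  rot[3] = nkhh$mlk
  rot[4] = khh$mlkn
  rot[5] = hh$mlknk
  rot[6] = h$mlknkh
  rot[7] = $mlknkhh
Sorted (with $ < everything):
  sorted[0] = $mlknkhh
  sorted[1] = h$mlknkh
  sorted[2] = hh$mlknk
  sorted[3] = khh$mlkn
  sorted[4] = knkhh$ml
  sorted[5] = lknkhh$m
  sorted[6] = mlknkhh$
  sorted[7] = nkhh$mlk
sorted[2] = hh$mlknk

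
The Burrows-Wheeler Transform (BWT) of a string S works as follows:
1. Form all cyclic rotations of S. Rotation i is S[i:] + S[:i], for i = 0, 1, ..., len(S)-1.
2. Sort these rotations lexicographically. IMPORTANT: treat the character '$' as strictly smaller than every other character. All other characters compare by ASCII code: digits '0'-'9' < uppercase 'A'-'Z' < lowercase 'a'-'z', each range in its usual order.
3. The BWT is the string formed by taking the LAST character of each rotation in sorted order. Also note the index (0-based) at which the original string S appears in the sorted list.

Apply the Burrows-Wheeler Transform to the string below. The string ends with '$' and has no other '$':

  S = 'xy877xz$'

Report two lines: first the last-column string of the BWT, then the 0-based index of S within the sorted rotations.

Answer: z87y$7xx
4

Derivation:
All 8 rotations (rotation i = S[i:]+S[:i]):
  rot[0] = xy877xz$
  rot[1] = y877xz$x
  rot[2] = 877xz$xy
  rot[3] = 77xz$xy8
  rot[4] = 7xz$xy87
  rot[5] = xz$xy877
  rot[6] = z$xy877x
  rot[7] = $xy877xz
Sorted (with $ < everything):
  sorted[0] = $xy877xz  (last char: 'z')
  sorted[1] = 77xz$xy8  (last char: '8')
  sorted[2] = 7xz$xy87  (last char: '7')
  sorted[3] = 877xz$xy  (last char: 'y')
  sorted[4] = xy877xz$  (last char: '$')
  sorted[5] = xz$xy877  (last char: '7')
  sorted[6] = y877xz$x  (last char: 'x')
  sorted[7] = z$xy877x  (last char: 'x')
Last column: z87y$7xx
Original string S is at sorted index 4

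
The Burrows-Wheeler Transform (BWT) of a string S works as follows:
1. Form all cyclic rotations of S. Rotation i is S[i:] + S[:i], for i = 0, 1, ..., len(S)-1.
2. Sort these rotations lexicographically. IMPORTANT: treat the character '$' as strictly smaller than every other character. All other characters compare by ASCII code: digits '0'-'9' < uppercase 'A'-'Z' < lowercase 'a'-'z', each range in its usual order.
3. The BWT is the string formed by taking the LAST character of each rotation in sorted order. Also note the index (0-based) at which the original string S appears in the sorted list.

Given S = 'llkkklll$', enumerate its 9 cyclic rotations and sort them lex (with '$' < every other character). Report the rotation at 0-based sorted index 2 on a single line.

All 9 rotations (rotation i = S[i:]+S[:i]):
  rot[0] = llkkklll$
  rot[1] = lkkklll$l
  rot[2] = kkklll$ll
  rot[3] = kklll$llk
  rot[4] = klll$llkk
  rot[5] = lll$llkkk
  rot[6] = ll$llkkkl
  rot[7] = l$llkkkll
  rot[8] = $llkkklll
Sorted (with $ < everything):
  sorted[0] = $llkkklll
  sorted[1] = kkklll$ll
  sorted[2] = kklll$llk
  sorted[3] = klll$llkk
  sorted[4] = l$llkkkll
  sorted[5] = lkkklll$l
  sorted[6] = ll$llkkkl
  sorted[7] = llkkklll$
  sorted[8] = lll$llkkk
sorted[2] = kklll$llk

Answer: kklll$llk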